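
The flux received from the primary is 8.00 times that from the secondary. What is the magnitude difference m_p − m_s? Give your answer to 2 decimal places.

m_p − m_s = −2.5 log₁₀(F_p/F_s) = −2.5 log₁₀(8.00) = −2.5 × (0.903) = -2.258.

-2.26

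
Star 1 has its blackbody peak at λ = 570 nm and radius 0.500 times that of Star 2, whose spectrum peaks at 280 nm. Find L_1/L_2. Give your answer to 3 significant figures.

0.0146

Wien's law gives T ∝ 1/λ_max, so T_1/T_2 = λ_2/λ_1 = 280/570 = 0.4912.
Then L ∝ R²T⁴ gives L_1/L_2 = (0.500)² × (0.4912)⁴ = 0.2500 × 0.05823 = 0.01456.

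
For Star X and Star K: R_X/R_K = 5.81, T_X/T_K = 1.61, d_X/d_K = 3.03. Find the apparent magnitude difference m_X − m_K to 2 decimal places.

L_X/L_K = (5.81)²(1.61)⁴ = 226.8.
F_X/F_K = (L_X/L_K)/(d_X/d_K)² = 226.8/9.181 = 24.70.
m_X − m_K = −2.5 log₁₀(24.70) = -3.48.

-3.48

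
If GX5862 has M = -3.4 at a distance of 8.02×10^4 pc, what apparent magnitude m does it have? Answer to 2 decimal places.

16.12

m = M + 5 log₁₀(d/10 pc) = -3.4 + 5 log₁₀(8.02×10^4/10)
  = -3.4 + 5 × 3.904 = -3.4 + 19.52 = 16.12.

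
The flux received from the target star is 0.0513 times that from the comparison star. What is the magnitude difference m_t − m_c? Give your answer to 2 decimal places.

m_t − m_c = −2.5 log₁₀(F_t/F_c) = −2.5 log₁₀(0.0513) = −2.5 × (-1.290) = 3.225.

3.22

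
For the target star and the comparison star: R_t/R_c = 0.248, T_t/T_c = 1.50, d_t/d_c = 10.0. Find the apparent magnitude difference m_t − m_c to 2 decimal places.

L_t/L_c = (0.248)²(1.50)⁴ = 0.3114.
F_t/F_c = (L_t/L_c)/(d_t/d_c)² = 0.3114/100.0 = 0.003114.
m_t − m_c = −2.5 log₁₀(0.003114) = 6.27.

6.27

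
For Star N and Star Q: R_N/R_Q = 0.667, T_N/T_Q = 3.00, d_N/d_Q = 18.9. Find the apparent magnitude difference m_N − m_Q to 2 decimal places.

L_N/L_Q = (0.667)²(3.00)⁴ = 36.04.
F_N/F_Q = (L_N/L_Q)/(d_N/d_Q)² = 36.04/357.2 = 0.1009.
m_N − m_Q = −2.5 log₁₀(0.1009) = 2.49.

2.49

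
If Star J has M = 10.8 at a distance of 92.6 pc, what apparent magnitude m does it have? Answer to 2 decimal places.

15.63

m = M + 5 log₁₀(d/10 pc) = 10.8 + 5 log₁₀(92.6/10)
  = 10.8 + 5 × 0.967 = 10.8 + 4.83 = 15.63.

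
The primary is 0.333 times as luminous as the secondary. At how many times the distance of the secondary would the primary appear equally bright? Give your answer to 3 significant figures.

Equal flux requires L_p/d_p² = L_s/d_s², so d_p/d_s = √(L_p/L_s)
= √(0.333) = 0.5771.

0.577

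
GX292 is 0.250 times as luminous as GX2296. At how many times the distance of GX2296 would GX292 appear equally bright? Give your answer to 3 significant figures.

0.500

Equal flux requires L_GX292/d_GX292² = L_GX2296/d_GX2296², so d_GX292/d_GX2296 = √(L_GX292/L_GX2296)
= √(0.250) = 0.5000.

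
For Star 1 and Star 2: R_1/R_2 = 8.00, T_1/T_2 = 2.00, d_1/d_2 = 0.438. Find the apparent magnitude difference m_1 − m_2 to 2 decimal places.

L_1/L_2 = (8.00)²(2.00)⁴ = 1024.
F_1/F_2 = (L_1/L_2)/(d_1/d_2)² = 1024/0.1918 = 5338.
m_1 − m_2 = −2.5 log₁₀(5338) = -9.32.

-9.32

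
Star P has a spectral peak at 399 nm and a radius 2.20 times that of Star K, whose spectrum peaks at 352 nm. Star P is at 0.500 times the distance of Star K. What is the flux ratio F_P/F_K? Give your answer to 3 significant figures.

Wien's law: T_P/T_K = λ_K/λ_P = 352/399 = 0.8822.
L_P/L_K = (R_P/R_K)²(T_P/T_K)⁴ = (2.20)²(0.8822)⁴ = 2.932.
F_P/F_K = (L_P/L_K)/(d_P/d_K)² = 2.932/(0.500)² = 11.73.

11.7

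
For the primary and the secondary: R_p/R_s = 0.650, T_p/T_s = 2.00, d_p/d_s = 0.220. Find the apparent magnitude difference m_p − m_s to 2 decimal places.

L_p/L_s = (0.650)²(2.00)⁴ = 6.760.
F_p/F_s = (L_p/L_s)/(d_p/d_s)² = 6.760/0.04840 = 139.7.
m_p − m_s = −2.5 log₁₀(139.7) = -5.36.

-5.36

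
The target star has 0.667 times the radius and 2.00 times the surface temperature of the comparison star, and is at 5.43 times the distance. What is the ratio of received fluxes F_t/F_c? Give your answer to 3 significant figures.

0.241

L_t/L_c = (R_t/R_c)²(T_t/T_c)⁴ = (0.667)² × (2.00)⁴ = 7.118.
F_t/F_c = (L_t/L_c)/(d_t/d_c)² = 7.118 / (5.43)² = 0.2414.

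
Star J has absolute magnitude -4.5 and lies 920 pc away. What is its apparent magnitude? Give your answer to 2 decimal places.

5.32

m = M + 5 log₁₀(d/10 pc) = -4.5 + 5 log₁₀(920/10)
  = -4.5 + 5 × 1.964 = -4.5 + 9.82 = 5.32.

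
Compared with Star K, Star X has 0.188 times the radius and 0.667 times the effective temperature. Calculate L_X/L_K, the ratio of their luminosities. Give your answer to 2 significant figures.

From the Stefan–Boltzmann law, L ∝ R²T⁴, so
L_X/L_K = (R_X/R_K)² (T_X/T_K)⁴ = (0.188)² × (0.667)⁴ = 0.03534 × 0.1979 = 0.006996.

0.0070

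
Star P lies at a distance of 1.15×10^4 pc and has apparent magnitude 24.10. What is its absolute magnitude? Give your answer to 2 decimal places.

M = m − 5 log₁₀(d/10 pc) = 24.10 − 5 log₁₀(1.15×10^4/10)
  = 24.10 − 5 × 3.061 = 24.10 − 15.30 = 8.80.

8.80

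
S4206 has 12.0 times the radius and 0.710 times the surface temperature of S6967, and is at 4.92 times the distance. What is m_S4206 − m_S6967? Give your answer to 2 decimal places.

L_S4206/L_S6967 = (12.0)²(0.710)⁴ = 36.59.
F_S4206/F_S6967 = (L_S4206/L_S6967)/(d_S4206/d_S6967)² = 36.59/24.21 = 1.512.
m_S4206 − m_S6967 = −2.5 log₁₀(1.512) = -0.45.

-0.45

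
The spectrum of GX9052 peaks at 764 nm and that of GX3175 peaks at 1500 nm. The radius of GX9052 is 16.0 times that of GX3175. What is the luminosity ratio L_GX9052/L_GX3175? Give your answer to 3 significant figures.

3.80×10^3

Wien's law gives T ∝ 1/λ_max, so T_GX9052/T_GX3175 = λ_GX3175/λ_GX9052 = 1500/764 = 1.963.
Then L ∝ R²T⁴ gives L_GX9052/L_GX3175 = (16.0)² × (1.963)⁴ = 256.0 × 14.86 = 3804.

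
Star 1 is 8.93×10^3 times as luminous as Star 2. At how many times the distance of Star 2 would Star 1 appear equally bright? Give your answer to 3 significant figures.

94.5

Equal flux requires L_1/d_1² = L_2/d_2², so d_1/d_2 = √(L_1/L_2)
= √(8.93×10^3) = 94.50.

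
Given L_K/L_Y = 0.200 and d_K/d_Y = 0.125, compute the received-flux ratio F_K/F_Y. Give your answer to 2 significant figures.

F = L/(4πd²), so F_K/F_Y = (L_K/L_Y) / (d_K/d_Y)²
= 0.200 / (0.125)² = 0.200 / 0.01562 = 12.80.

13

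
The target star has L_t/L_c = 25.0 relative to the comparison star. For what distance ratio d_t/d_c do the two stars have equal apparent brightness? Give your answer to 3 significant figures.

5.00

Equal flux requires L_t/d_t² = L_c/d_c², so d_t/d_c = √(L_t/L_c)
= √(25.0) = 5.000.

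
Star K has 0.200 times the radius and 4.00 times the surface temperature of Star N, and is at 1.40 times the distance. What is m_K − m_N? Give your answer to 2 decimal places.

-1.80

L_K/L_N = (0.200)²(4.00)⁴ = 10.24.
F_K/F_N = (L_K/L_N)/(d_K/d_N)² = 10.24/1.960 = 5.224.
m_K − m_N = −2.5 log₁₀(5.224) = -1.80.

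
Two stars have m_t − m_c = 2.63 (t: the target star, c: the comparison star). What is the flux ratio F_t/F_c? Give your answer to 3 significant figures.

F_t/F_c = 10^(−(m_t − m_c)/2.5) = 10^(-2.63/2.5) = 10^-1.052 = 0.08872.

0.0887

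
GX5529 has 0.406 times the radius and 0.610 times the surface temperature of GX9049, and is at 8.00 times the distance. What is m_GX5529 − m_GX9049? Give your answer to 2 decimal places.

8.62

L_GX5529/L_GX9049 = (0.406)²(0.610)⁴ = 0.02282.
F_GX5529/F_GX9049 = (L_GX5529/L_GX9049)/(d_GX5529/d_GX9049)² = 0.02282/64.00 = 3.566×10^-4.
m_GX5529 − m_GX9049 = −2.5 log₁₀(3.566×10^-4) = 8.62.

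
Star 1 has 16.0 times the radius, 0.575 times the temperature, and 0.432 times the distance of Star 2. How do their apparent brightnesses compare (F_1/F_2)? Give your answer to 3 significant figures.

150

L_1/L_2 = (R_1/R_2)²(T_1/T_2)⁴ = (16.0)² × (0.575)⁴ = 27.98.
F_1/F_2 = (L_1/L_2)/(d_1/d_2)² = 27.98 / (0.432)² = 149.9.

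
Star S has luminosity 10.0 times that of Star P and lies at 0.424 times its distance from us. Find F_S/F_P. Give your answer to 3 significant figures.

F = L/(4πd²), so F_S/F_P = (L_S/L_P) / (d_S/d_P)²
= 10.0 / (0.424)² = 10.0 / 0.1798 = 55.62.

55.6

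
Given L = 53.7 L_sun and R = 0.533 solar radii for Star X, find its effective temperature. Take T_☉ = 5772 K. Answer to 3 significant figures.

2.14×10^4 K

T/T_☉ = (L/L_☉)^(1/4) / (R/R_☉)^(1/2)
T = 5772 × (53.7)^(1/4) / √(0.533) = 5772 × 2.707 / 0.7301 = 2.140×10^4 K.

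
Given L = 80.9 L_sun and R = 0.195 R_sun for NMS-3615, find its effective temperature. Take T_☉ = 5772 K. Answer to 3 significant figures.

3.92×10^4 K

T/T_☉ = (L/L_☉)^(1/4) / (R/R_☉)^(1/2)
T = 5772 × (80.9)^(1/4) / √(0.195) = 5772 × 2.999 / 0.4416 = 3.920×10^4 K.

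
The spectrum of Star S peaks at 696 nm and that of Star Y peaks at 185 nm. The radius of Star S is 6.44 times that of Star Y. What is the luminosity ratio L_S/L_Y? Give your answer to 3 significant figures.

0.207

Wien's law gives T ∝ 1/λ_max, so T_S/T_Y = λ_Y/λ_S = 185/696 = 0.2658.
Then L ∝ R²T⁴ gives L_S/L_Y = (6.44)² × (0.2658)⁴ = 41.47 × 0.004992 = 0.2070.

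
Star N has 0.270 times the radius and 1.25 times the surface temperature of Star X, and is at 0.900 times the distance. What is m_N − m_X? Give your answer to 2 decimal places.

1.65

L_N/L_X = (0.270)²(1.25)⁴ = 0.1780.
F_N/F_X = (L_N/L_X)/(d_N/d_X)² = 0.1780/0.8100 = 0.2197.
m_N − m_X = −2.5 log₁₀(0.2197) = 1.65.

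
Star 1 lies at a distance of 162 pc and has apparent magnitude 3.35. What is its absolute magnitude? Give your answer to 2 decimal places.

M = m − 5 log₁₀(d/10 pc) = 3.35 − 5 log₁₀(162/10)
  = 3.35 − 5 × 1.210 = 3.35 − 6.05 = -2.70.

-2.70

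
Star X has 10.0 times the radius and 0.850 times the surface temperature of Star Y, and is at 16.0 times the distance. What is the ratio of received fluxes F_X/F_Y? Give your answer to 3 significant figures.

0.204

L_X/L_Y = (R_X/R_Y)²(T_X/T_Y)⁴ = (10.0)² × (0.850)⁴ = 52.20.
F_X/F_Y = (L_X/L_Y)/(d_X/d_Y)² = 52.20 / (16.0)² = 0.2039.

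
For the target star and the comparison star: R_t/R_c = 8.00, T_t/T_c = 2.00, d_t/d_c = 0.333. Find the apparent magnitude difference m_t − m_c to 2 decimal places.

L_t/L_c = (8.00)²(2.00)⁴ = 1024.
F_t/F_c = (L_t/L_c)/(d_t/d_c)² = 1024/0.1109 = 9234.
m_t − m_c = −2.5 log₁₀(9234) = -9.91.

-9.91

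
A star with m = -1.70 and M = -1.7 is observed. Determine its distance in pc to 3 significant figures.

10.0 pc

m − M = 5 log₁₀(d/10 pc)
-1.70 − (-1.7) = 0.00 = 5 log₁₀(d/10)
d = 10 × 10^(0.00/5) = 10 × 10^0.000 = 10.00 pc.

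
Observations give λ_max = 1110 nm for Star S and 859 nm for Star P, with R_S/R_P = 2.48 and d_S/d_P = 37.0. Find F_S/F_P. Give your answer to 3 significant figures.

Wien's law: T_S/T_P = λ_P/λ_S = 859/1110 = 0.7739.
L_S/L_P = (R_S/R_P)²(T_S/T_P)⁴ = (2.48)²(0.7739)⁴ = 2.206.
F_S/F_P = (L_S/L_P)/(d_S/d_P)² = 2.206/(37.0)² = 0.001611.

0.00161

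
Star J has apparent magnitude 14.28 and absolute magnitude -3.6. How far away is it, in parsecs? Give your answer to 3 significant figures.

3.77×10^4 pc

m − M = 5 log₁₀(d/10 pc)
14.28 − (-3.6) = 17.88 = 5 log₁₀(d/10)
d = 10 × 10^(17.88/5) = 10 × 10^3.576 = 3.767×10^4 pc.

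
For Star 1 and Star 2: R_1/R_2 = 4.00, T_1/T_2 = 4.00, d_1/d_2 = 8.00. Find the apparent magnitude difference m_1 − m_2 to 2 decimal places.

-4.52

L_1/L_2 = (4.00)²(4.00)⁴ = 4096.
F_1/F_2 = (L_1/L_2)/(d_1/d_2)² = 4096/64.00 = 64.00.
m_1 − m_2 = −2.5 log₁₀(64.00) = -4.52.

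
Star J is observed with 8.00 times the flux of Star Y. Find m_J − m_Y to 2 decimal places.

m_J − m_Y = −2.5 log₁₀(F_J/F_Y) = −2.5 log₁₀(8.00) = −2.5 × (0.903) = -2.258.

-2.26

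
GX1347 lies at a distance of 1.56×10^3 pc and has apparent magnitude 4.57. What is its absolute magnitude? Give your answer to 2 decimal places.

-6.40

M = m − 5 log₁₀(d/10 pc) = 4.57 − 5 log₁₀(1.56×10^3/10)
  = 4.57 − 5 × 2.193 = 4.57 − 10.97 = -6.40.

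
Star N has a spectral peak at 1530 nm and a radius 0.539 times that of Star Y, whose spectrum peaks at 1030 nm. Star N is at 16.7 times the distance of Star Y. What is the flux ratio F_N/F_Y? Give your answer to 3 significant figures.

Wien's law: T_N/T_Y = λ_Y/λ_N = 1030/1530 = 0.6732.
L_N/L_Y = (R_N/R_Y)²(T_N/T_Y)⁴ = (0.539)²(0.6732)⁴ = 0.05967.
F_N/F_Y = (L_N/L_Y)/(d_N/d_Y)² = 0.05967/(16.7)² = 2.140×10^-4.

2.14×10^-4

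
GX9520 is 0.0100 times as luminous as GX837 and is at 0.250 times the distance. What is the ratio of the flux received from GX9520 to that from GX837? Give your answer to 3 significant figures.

F = L/(4πd²), so F_GX9520/F_GX837 = (L_GX9520/L_GX837) / (d_GX9520/d_GX837)²
= 0.0100 / (0.250)² = 0.0100 / 0.06250 = 0.1600.

0.160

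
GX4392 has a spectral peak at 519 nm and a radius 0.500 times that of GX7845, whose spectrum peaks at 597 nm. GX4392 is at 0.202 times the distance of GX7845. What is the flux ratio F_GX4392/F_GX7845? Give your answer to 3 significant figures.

10.7

Wien's law: T_GX4392/T_GX7845 = λ_GX7845/λ_GX4392 = 597/519 = 1.150.
L_GX4392/L_GX7845 = (R_GX4392/R_GX7845)²(T_GX4392/T_GX7845)⁴ = (0.500)²(1.150)⁴ = 0.4377.
F_GX4392/F_GX7845 = (L_GX4392/L_GX7845)/(d_GX4392/d_GX7845)² = 0.4377/(0.202)² = 10.73.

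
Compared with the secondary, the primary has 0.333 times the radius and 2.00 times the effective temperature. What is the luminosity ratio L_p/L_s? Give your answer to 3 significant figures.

From the Stefan–Boltzmann law, L ∝ R²T⁴, so
L_p/L_s = (R_p/R_s)² (T_p/T_s)⁴ = (0.333)² × (2.00)⁴ = 0.1109 × 16.00 = 1.774.

1.77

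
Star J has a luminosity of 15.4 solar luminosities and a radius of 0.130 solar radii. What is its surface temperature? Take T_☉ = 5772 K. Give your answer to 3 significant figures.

T/T_☉ = (L/L_☉)^(1/4) / (R/R_☉)^(1/2)
T = 5772 × (15.4)^(1/4) / √(0.130) = 5772 × 1.981 / 0.3606 = 3.171×10^4 K.

3.17×10^4 K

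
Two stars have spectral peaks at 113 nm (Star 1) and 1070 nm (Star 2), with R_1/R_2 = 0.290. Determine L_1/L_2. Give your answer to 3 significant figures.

Wien's law gives T ∝ 1/λ_max, so T_1/T_2 = λ_2/λ_1 = 1070/113 = 9.469.
Then L ∝ R²T⁴ gives L_1/L_2 = (0.290)² × (9.469)⁴ = 0.08410 × 8039 = 676.1.

676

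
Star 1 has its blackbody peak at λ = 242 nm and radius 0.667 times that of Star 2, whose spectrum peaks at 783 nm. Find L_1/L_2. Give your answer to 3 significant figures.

48.8

Wien's law gives T ∝ 1/λ_max, so T_1/T_2 = λ_2/λ_1 = 783/242 = 3.236.
Then L ∝ R²T⁴ gives L_1/L_2 = (0.667)² × (3.236)⁴ = 0.4449 × 109.6 = 48.76.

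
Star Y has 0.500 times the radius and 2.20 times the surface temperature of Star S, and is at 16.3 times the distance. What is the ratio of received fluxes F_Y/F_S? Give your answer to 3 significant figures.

L_Y/L_S = (R_Y/R_S)²(T_Y/T_S)⁴ = (0.500)² × (2.20)⁴ = 5.856.
F_Y/F_S = (L_Y/L_S)/(d_Y/d_S)² = 5.856 / (16.3)² = 0.02204.

0.0220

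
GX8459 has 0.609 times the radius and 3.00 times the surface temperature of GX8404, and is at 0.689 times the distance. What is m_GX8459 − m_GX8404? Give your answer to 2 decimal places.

-4.50

L_GX8459/L_GX8404 = (0.609)²(3.00)⁴ = 30.04.
F_GX8459/F_GX8404 = (L_GX8459/L_GX8404)/(d_GX8459/d_GX8404)² = 30.04/0.4747 = 63.28.
m_GX8459 − m_GX8404 = −2.5 log₁₀(63.28) = -4.50.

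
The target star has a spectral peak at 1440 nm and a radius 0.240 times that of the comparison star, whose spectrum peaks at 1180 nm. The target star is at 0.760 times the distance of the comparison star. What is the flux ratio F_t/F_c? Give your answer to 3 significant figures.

Wien's law: T_t/T_c = λ_c/λ_t = 1180/1440 = 0.8194.
L_t/L_c = (R_t/R_c)²(T_t/T_c)⁴ = (0.240)²(0.8194)⁴ = 0.02597.
F_t/F_c = (L_t/L_c)/(d_t/d_c)² = 0.02597/(0.760)² = 0.04496.

0.0450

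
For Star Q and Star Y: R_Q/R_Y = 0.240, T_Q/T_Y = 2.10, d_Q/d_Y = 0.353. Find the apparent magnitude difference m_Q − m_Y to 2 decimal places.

L_Q/L_Y = (0.240)²(2.10)⁴ = 1.120.
F_Q/F_Y = (L_Q/L_Y)/(d_Q/d_Y)² = 1.120/0.1246 = 8.990.
m_Q − m_Y = −2.5 log₁₀(8.990) = -2.38.

-2.38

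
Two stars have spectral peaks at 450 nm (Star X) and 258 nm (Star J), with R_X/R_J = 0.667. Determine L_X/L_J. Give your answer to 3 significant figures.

0.0481

Wien's law gives T ∝ 1/λ_max, so T_X/T_J = λ_J/λ_X = 258/450 = 0.5733.
Then L ∝ R²T⁴ gives L_X/L_J = (0.667)² × (0.5733)⁴ = 0.4449 × 0.1081 = 0.04807.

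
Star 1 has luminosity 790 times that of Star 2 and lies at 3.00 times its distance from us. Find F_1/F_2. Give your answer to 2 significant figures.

88

F = L/(4πd²), so F_1/F_2 = (L_1/L_2) / (d_1/d_2)²
= 790 / (3.00)² = 790 / 9.000 = 87.78.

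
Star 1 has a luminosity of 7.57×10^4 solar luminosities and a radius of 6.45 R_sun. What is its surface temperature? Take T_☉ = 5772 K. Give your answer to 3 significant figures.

3.77×10^4 K

T/T_☉ = (L/L_☉)^(1/4) / (R/R_☉)^(1/2)
T = 5772 × (7.57×10^4)^(1/4) / √(6.45) = 5772 × 16.59 / 2.540 = 3.770×10^4 K.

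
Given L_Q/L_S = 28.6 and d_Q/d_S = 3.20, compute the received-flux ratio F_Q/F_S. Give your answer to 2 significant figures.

F = L/(4πd²), so F_Q/F_S = (L_Q/L_S) / (d_Q/d_S)²
= 28.6 / (3.20)² = 28.6 / 10.24 = 2.793.

2.8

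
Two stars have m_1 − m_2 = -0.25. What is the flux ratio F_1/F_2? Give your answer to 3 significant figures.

1.26

F_1/F_2 = 10^(−(m_1 − m_2)/2.5) = 10^(0.25/2.5) = 10^0.100 = 1.259.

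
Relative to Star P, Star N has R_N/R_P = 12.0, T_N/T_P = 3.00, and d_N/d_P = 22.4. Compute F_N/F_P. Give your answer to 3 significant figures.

23.2

L_N/L_P = (R_N/R_P)²(T_N/T_P)⁴ = (12.0)² × (3.00)⁴ = 1.166×10^4.
F_N/F_P = (L_N/L_P)/(d_N/d_P)² = 1.166×10^4 / (22.4)² = 23.25.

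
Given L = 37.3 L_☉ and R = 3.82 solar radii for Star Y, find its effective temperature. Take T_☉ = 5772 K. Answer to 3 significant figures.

7.30×10^3 K

T/T_☉ = (L/L_☉)^(1/4) / (R/R_☉)^(1/2)
T = 5772 × (37.3)^(1/4) / √(3.82) = 5772 × 2.471 / 1.954 = 7298 K.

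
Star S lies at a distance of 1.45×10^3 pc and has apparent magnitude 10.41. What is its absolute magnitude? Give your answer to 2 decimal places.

M = m − 5 log₁₀(d/10 pc) = 10.41 − 5 log₁₀(1.45×10^3/10)
  = 10.41 − 5 × 2.161 = 10.41 − 10.81 = -0.40.

-0.40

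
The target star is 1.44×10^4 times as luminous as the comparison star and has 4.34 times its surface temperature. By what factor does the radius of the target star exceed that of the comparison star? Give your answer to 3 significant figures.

6.37

L ∝ R²T⁴ gives R ∝ √L / T², so
R_t/R_c = √(1.44×10^4) / (4.34)² = 120.0 / 18.84 = 6.371.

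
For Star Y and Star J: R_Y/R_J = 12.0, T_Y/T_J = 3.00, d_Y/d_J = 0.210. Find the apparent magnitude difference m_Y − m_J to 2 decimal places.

-13.56

L_Y/L_J = (12.0)²(3.00)⁴ = 1.166×10^4.
F_Y/F_J = (L_Y/L_J)/(d_Y/d_J)² = 1.166×10^4/0.04410 = 2.645×10^5.
m_Y − m_J = −2.5 log₁₀(2.645×10^5) = -13.56.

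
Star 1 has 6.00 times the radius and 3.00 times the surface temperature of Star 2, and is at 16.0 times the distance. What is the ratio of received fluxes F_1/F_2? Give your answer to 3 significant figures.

L_1/L_2 = (R_1/R_2)²(T_1/T_2)⁴ = (6.00)² × (3.00)⁴ = 2916.
F_1/F_2 = (L_1/L_2)/(d_1/d_2)² = 2916 / (16.0)² = 11.39.

11.4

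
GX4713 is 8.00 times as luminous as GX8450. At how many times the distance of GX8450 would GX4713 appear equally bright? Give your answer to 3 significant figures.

2.83

Equal flux requires L_GX4713/d_GX4713² = L_GX8450/d_GX8450², so d_GX4713/d_GX8450 = √(L_GX4713/L_GX8450)
= √(8.00) = 2.828.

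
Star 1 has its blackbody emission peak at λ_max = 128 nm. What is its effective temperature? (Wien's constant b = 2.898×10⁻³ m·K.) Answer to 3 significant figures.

T = b/λ_max = 2.898×10⁻³ / (128×10⁻⁹) = 2.264×10^4 K.

2.26×10^4 K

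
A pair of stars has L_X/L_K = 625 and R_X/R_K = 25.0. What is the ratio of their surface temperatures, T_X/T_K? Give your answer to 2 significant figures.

1.0

L ∝ R²T⁴ gives T ∝ (L/R²)^(1/4), so
T_X/T_K = (625 / 25.0²)^(1/4) = (1.000)^(1/4) = 1.000.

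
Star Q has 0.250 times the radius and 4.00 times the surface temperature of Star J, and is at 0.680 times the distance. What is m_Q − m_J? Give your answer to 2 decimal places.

L_Q/L_J = (0.250)²(4.00)⁴ = 16.00.
F_Q/F_J = (L_Q/L_J)/(d_Q/d_J)² = 16.00/0.4624 = 34.60.
m_Q − m_J = −2.5 log₁₀(34.60) = -3.85.

-3.85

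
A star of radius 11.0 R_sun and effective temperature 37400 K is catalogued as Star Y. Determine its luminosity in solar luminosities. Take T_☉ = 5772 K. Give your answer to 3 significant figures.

2.13×10^5 solar luminosities

L/L_☉ = (R/R_☉)² (T/T_☉)⁴ = (11.0)² × (37400/5772)⁴
       = 121.0 × (6.480)⁴ = 121.0 × 1763 = 2.133×10^5.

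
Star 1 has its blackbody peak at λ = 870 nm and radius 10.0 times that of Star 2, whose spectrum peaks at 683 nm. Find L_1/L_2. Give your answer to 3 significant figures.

Wien's law gives T ∝ 1/λ_max, so T_1/T_2 = λ_2/λ_1 = 683/870 = 0.7851.
Then L ∝ R²T⁴ gives L_1/L_2 = (10.0)² × (0.7851)⁴ = 100.0 × 0.3798 = 37.98.

38.0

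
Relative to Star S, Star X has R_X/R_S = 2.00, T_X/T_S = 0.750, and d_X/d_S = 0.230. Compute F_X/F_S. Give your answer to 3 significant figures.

23.9

L_X/L_S = (R_X/R_S)²(T_X/T_S)⁴ = (2.00)² × (0.750)⁴ = 1.266.
F_X/F_S = (L_X/L_S)/(d_X/d_S)² = 1.266 / (0.230)² = 23.92.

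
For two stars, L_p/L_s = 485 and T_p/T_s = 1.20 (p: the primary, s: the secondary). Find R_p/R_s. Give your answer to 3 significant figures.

15.3

L ∝ R²T⁴ gives R ∝ √L / T², so
R_p/R_s = √(485) / (1.20)² = 22.02 / 1.440 = 15.29.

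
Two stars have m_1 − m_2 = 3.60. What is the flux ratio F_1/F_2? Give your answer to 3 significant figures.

F_1/F_2 = 10^(−(m_1 − m_2)/2.5) = 10^(-3.60/2.5) = 10^-1.440 = 0.03631.

0.0363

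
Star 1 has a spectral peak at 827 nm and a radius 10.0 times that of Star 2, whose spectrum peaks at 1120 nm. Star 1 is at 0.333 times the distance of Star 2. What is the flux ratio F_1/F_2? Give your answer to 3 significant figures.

3.03×10^3

Wien's law: T_1/T_2 = λ_2/λ_1 = 1120/827 = 1.354.
L_1/L_2 = (R_1/R_2)²(T_1/T_2)⁴ = (10.0)²(1.354)⁴ = 336.4.
F_1/F_2 = (L_1/L_2)/(d_1/d_2)² = 336.4/(0.333)² = 3034.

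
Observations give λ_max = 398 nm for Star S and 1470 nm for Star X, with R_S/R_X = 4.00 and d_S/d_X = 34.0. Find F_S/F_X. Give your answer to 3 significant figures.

Wien's law: T_S/T_X = λ_X/λ_S = 1470/398 = 3.693.
L_S/L_X = (R_S/R_X)²(T_S/T_X)⁴ = (4.00)²(3.693)⁴ = 2978.
F_S/F_X = (L_S/L_X)/(d_S/d_X)² = 2978/(34.0)² = 2.576.

2.58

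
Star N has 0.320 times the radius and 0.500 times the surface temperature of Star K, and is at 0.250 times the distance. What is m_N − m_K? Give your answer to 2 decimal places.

L_N/L_K = (0.320)²(0.500)⁴ = 0.006400.
F_N/F_K = (L_N/L_K)/(d_N/d_K)² = 0.006400/0.06250 = 0.1024.
m_N − m_K = −2.5 log₁₀(0.1024) = 2.47.

2.47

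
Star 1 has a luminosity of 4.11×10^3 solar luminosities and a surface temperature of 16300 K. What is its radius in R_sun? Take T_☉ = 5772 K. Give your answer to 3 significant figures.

R/R_☉ = √(L/L_☉) / (T/T_☉)² = √(4.11×10^3) / (2.824)²
       = 64.11 / 7.975 = 8.039.

8.04 R_sun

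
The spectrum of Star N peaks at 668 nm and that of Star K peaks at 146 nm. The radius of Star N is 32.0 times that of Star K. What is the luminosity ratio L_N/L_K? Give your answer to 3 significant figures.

Wien's law gives T ∝ 1/λ_max, so T_N/T_K = λ_K/λ_N = 146/668 = 0.2186.
Then L ∝ R²T⁴ gives L_N/L_K = (32.0)² × (0.2186)⁴ = 1024 × 0.002282 = 2.337.

2.34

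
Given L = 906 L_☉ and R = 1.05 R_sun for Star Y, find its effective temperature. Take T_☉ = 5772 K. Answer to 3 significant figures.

3.09×10^4 K

T/T_☉ = (L/L_☉)^(1/4) / (R/R_☉)^(1/2)
T = 5772 × (906)^(1/4) / √(1.05) = 5772 × 5.486 / 1.025 = 3.090×10^4 K.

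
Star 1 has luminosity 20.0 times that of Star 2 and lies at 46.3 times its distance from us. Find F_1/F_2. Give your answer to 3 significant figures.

0.00933

F = L/(4πd²), so F_1/F_2 = (L_1/L_2) / (d_1/d_2)²
= 20.0 / (46.3)² = 20.0 / 2144 = 0.009330.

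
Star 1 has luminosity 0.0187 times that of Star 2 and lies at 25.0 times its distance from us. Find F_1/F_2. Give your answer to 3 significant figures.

F = L/(4πd²), so F_1/F_2 = (L_1/L_2) / (d_1/d_2)²
= 0.0187 / (25.0)² = 0.0187 / 625.0 = 2.992×10^-5.

2.99×10^-5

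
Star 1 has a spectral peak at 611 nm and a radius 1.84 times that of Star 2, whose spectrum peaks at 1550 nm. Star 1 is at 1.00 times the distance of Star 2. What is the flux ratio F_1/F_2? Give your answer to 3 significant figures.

Wien's law: T_1/T_2 = λ_2/λ_1 = 1550/611 = 2.537.
L_1/L_2 = (R_1/R_2)²(T_1/T_2)⁴ = (1.84)²(2.537)⁴ = 140.2.
F_1/F_2 = (L_1/L_2)/(d_1/d_2)² = 140.2/(1.00)² = 140.2.

140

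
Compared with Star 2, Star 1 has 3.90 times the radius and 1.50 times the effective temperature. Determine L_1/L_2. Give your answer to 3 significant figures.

77.0

From the Stefan–Boltzmann law, L ∝ R²T⁴, so
L_1/L_2 = (R_1/R_2)² (T_1/T_2)⁴ = (3.90)² × (1.50)⁴ = 15.21 × 5.062 = 77.00.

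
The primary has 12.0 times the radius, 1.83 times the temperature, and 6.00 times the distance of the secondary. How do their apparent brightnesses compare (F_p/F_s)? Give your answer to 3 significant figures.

L_p/L_s = (R_p/R_s)²(T_p/T_s)⁴ = (12.0)² × (1.83)⁴ = 1615.
F_p/F_s = (L_p/L_s)/(d_p/d_s)² = 1615 / (6.00)² = 44.86.

44.9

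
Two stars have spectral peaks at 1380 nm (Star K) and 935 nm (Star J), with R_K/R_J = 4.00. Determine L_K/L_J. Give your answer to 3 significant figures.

3.37

Wien's law gives T ∝ 1/λ_max, so T_K/T_J = λ_J/λ_K = 935/1380 = 0.6775.
Then L ∝ R²T⁴ gives L_K/L_J = (4.00)² × (0.6775)⁴ = 16.00 × 0.2107 = 3.372.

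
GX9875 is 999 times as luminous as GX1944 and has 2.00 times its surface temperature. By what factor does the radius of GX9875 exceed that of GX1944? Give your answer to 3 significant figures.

7.90

L ∝ R²T⁴ gives R ∝ √L / T², so
R_GX9875/R_GX1944 = √(999) / (2.00)² = 31.61 / 4.000 = 7.902.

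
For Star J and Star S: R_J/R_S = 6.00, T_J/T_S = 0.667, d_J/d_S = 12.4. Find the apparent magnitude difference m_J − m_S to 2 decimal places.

3.34

L_J/L_S = (6.00)²(0.667)⁴ = 7.125.
F_J/F_S = (L_J/L_S)/(d_J/d_S)² = 7.125/153.8 = 0.04634.
m_J − m_S = −2.5 log₁₀(0.04634) = 3.34.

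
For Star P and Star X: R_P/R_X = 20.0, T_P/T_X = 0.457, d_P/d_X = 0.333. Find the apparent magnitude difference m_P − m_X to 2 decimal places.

L_P/L_X = (20.0)²(0.457)⁴ = 17.45.
F_P/F_X = (L_P/L_X)/(d_P/d_X)² = 17.45/0.1109 = 157.3.
m_P − m_X = −2.5 log₁₀(157.3) = -5.49.

-5.49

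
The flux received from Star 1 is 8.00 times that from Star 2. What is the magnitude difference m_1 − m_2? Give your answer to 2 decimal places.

-2.26

m_1 − m_2 = −2.5 log₁₀(F_1/F_2) = −2.5 log₁₀(8.00) = −2.5 × (0.903) = -2.258.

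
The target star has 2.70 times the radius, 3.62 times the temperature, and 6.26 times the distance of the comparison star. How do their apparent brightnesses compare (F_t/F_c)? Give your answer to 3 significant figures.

L_t/L_c = (R_t/R_c)²(T_t/T_c)⁴ = (2.70)² × (3.62)⁴ = 1252.
F_t/F_c = (L_t/L_c)/(d_t/d_c)² = 1252 / (6.26)² = 31.95.

31.9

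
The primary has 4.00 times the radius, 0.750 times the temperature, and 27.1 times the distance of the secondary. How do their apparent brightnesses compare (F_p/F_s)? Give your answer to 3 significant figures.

L_p/L_s = (R_p/R_s)²(T_p/T_s)⁴ = (4.00)² × (0.750)⁴ = 5.062.
F_p/F_s = (L_p/L_s)/(d_p/d_s)² = 5.062 / (27.1)² = 0.006893.

0.00689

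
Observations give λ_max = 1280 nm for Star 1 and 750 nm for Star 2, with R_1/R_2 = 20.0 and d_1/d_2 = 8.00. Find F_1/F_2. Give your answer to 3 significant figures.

0.737

Wien's law: T_1/T_2 = λ_2/λ_1 = 750/1280 = 0.5859.
L_1/L_2 = (R_1/R_2)²(T_1/T_2)⁴ = (20.0)²(0.5859)⁴ = 47.15.
F_1/F_2 = (L_1/L_2)/(d_1/d_2)² = 47.15/(8.00)² = 0.7367.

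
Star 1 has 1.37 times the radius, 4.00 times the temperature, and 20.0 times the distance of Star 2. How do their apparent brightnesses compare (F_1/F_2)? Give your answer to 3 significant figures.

L_1/L_2 = (R_1/R_2)²(T_1/T_2)⁴ = (1.37)² × (4.00)⁴ = 480.5.
F_1/F_2 = (L_1/L_2)/(d_1/d_2)² = 480.5 / (20.0)² = 1.201.

1.20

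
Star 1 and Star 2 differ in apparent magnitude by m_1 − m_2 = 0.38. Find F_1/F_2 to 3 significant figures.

F_1/F_2 = 10^(−(m_1 − m_2)/2.5) = 10^(-0.38/2.5) = 10^-0.152 = 0.7047.

0.705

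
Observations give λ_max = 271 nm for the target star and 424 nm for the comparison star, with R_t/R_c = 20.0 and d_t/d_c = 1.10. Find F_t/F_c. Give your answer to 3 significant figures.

Wien's law: T_t/T_c = λ_c/λ_t = 424/271 = 1.565.
L_t/L_c = (R_t/R_c)²(T_t/T_c)⁴ = (20.0)²(1.565)⁴ = 2397.
F_t/F_c = (L_t/L_c)/(d_t/d_c)² = 2397/(1.10)² = 1981.

1.98×10^3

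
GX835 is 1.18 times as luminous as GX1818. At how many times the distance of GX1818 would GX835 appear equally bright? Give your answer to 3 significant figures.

1.09

Equal flux requires L_GX835/d_GX835² = L_GX1818/d_GX1818², so d_GX835/d_GX1818 = √(L_GX835/L_GX1818)
= √(1.18) = 1.086.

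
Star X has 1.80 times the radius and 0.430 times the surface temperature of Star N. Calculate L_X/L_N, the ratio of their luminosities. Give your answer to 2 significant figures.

From the Stefan–Boltzmann law, L ∝ R²T⁴, so
L_X/L_N = (R_X/R_N)² (T_X/T_N)⁴ = (1.80)² × (0.430)⁴ = 3.240 × 0.03419 = 0.1108.

0.11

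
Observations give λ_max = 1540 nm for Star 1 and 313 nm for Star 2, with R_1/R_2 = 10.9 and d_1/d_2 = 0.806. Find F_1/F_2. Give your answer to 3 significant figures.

0.312

Wien's law: T_1/T_2 = λ_2/λ_1 = 313/1540 = 0.2032.
L_1/L_2 = (R_1/R_2)²(T_1/T_2)⁴ = (10.9)²(0.2032)⁴ = 0.2027.
F_1/F_2 = (L_1/L_2)/(d_1/d_2)² = 0.2027/(0.806)² = 0.3121.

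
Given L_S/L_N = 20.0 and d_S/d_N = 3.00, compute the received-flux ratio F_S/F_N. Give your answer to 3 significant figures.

2.22

F = L/(4πd²), so F_S/F_N = (L_S/L_N) / (d_S/d_N)²
= 20.0 / (3.00)² = 20.0 / 9.000 = 2.222.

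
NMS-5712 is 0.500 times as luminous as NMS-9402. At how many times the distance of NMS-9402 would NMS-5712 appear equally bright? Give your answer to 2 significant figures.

0.71

Equal flux requires L_NMS-5712/d_NMS-5712² = L_NMS-9402/d_NMS-9402², so d_NMS-5712/d_NMS-9402 = √(L_NMS-5712/L_NMS-9402)
= √(0.500) = 0.7071.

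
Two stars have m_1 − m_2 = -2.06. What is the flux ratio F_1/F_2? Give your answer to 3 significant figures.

F_1/F_2 = 10^(−(m_1 − m_2)/2.5) = 10^(2.06/2.5) = 10^0.824 = 6.668.

6.67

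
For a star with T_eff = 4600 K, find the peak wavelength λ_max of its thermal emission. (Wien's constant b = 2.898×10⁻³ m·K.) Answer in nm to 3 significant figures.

630 nm

λ_max = b/T = 2.898×10⁻³ / 4600 = 6.30×10^-7 m = 630.0 nm.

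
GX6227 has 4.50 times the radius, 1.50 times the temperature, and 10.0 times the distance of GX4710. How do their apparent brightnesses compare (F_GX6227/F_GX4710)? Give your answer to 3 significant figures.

L_GX6227/L_GX4710 = (R_GX6227/R_GX4710)²(T_GX6227/T_GX4710)⁴ = (4.50)² × (1.50)⁴ = 102.5.
F_GX6227/F_GX4710 = (L_GX6227/L_GX4710)/(d_GX6227/d_GX4710)² = 102.5 / (10.0)² = 1.025.

1.03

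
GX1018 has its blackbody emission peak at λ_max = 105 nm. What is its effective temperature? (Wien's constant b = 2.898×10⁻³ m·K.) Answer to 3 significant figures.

T = b/λ_max = 2.898×10⁻³ / (105×10⁻⁹) = 2.760×10^4 K.

2.76×10^4 K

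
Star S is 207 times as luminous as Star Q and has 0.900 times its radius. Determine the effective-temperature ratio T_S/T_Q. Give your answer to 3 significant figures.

4.00

L ∝ R²T⁴ gives T ∝ (L/R²)^(1/4), so
T_S/T_Q = (207 / 0.900²)^(1/4) = (255.6)^(1/4) = 3.998.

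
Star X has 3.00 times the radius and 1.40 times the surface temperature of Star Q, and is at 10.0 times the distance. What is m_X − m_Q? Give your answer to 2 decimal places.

1.15

L_X/L_Q = (3.00)²(1.40)⁴ = 34.57.
F_X/F_Q = (L_X/L_Q)/(d_X/d_Q)² = 34.57/100.0 = 0.3457.
m_X − m_Q = −2.5 log₁₀(0.3457) = 1.15.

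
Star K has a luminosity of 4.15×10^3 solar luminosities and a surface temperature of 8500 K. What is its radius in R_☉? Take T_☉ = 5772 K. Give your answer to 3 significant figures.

29.7 R_☉

R/R_☉ = √(L/L_☉) / (T/T_☉)² = √(4.15×10^3) / (1.473)²
       = 64.42 / 2.169 = 29.71.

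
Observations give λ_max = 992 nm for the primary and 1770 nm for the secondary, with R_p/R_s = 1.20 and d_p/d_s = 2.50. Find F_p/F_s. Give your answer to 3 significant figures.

Wien's law: T_p/T_s = λ_s/λ_p = 1770/992 = 1.784.
L_p/L_s = (R_p/R_s)²(T_p/T_s)⁴ = (1.20)²(1.784)⁴ = 14.60.
F_p/F_s = (L_p/L_s)/(d_p/d_s)² = 14.60/(2.50)² = 2.335.

2.34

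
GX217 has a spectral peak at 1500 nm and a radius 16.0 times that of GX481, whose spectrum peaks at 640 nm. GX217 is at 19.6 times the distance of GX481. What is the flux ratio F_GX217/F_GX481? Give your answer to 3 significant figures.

Wien's law: T_GX217/T_GX481 = λ_GX481/λ_GX217 = 640/1500 = 0.4267.
L_GX217/L_GX481 = (R_GX217/R_GX481)²(T_GX217/T_GX481)⁴ = (16.0)²(0.4267)⁴ = 8.484.
F_GX217/F_GX481 = (L_GX217/L_GX481)/(d_GX217/d_GX481)² = 8.484/(19.6)² = 0.02208.

0.0221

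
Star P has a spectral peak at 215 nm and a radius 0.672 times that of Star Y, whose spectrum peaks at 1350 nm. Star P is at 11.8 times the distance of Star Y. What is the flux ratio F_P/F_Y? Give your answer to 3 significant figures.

Wien's law: T_P/T_Y = λ_Y/λ_P = 1350/215 = 6.279.
L_P/L_Y = (R_P/R_Y)²(T_P/T_Y)⁴ = (0.672)²(6.279)⁴ = 702.0.
F_P/F_Y = (L_P/L_Y)/(d_P/d_Y)² = 702.0/(11.8)² = 5.041.

5.04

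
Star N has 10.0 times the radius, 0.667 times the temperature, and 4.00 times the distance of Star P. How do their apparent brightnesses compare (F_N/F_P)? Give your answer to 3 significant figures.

1.24

L_N/L_P = (R_N/R_P)²(T_N/T_P)⁴ = (10.0)² × (0.667)⁴ = 19.79.
F_N/F_P = (L_N/L_P)/(d_N/d_P)² = 19.79 / (4.00)² = 1.237.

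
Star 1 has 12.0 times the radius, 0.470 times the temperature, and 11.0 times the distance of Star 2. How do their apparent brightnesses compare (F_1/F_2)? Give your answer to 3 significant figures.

L_1/L_2 = (R_1/R_2)²(T_1/T_2)⁴ = (12.0)² × (0.470)⁴ = 7.027.
F_1/F_2 = (L_1/L_2)/(d_1/d_2)² = 7.027 / (11.0)² = 0.05807.

0.0581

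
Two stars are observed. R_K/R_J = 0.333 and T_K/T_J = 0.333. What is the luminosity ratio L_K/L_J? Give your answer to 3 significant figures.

0.00136

From the Stefan–Boltzmann law, L ∝ R²T⁴, so
L_K/L_J = (R_K/R_J)² (T_K/T_J)⁴ = (0.333)² × (0.333)⁴ = 0.1109 × 0.01230 = 0.001364.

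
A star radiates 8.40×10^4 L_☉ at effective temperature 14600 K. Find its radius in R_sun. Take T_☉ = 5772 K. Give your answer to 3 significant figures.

R/R_☉ = √(L/L_☉) / (T/T_☉)² = √(8.40×10^4) / (2.529)²
       = 289.8 / 6.398 = 45.30.

45.3 R_sun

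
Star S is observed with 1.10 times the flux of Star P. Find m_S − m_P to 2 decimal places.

-0.10

m_S − m_P = −2.5 log₁₀(F_S/F_P) = −2.5 log₁₀(1.10) = −2.5 × (0.041) = -0.103.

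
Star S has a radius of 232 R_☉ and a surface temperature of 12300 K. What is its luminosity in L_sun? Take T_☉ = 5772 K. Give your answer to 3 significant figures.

L/L_☉ = (R/R_☉)² (T/T_☉)⁴ = (232)² × (12300/5772)⁴
       = 5.382×10^4 × (2.131)⁴ = 5.382×10^4 × 20.62 = 1.110×10^6.

1.11×10^6 L_sun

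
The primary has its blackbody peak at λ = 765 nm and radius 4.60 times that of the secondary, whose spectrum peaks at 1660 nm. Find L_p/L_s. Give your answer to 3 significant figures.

469

Wien's law gives T ∝ 1/λ_max, so T_p/T_s = λ_s/λ_p = 1660/765 = 2.170.
Then L ∝ R²T⁴ gives L_p/L_s = (4.60)² × (2.170)⁴ = 21.16 × 22.17 = 469.1.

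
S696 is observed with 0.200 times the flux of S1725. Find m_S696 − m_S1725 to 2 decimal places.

m_S696 − m_S1725 = −2.5 log₁₀(F_S696/F_S1725) = −2.5 log₁₀(0.200) = −2.5 × (-0.699) = 1.747.

1.75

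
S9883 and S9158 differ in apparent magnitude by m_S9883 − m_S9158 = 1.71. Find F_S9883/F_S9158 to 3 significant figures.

F_S9883/F_S9158 = 10^(−(m_S9883 − m_S9158)/2.5) = 10^(-1.71/2.5) = 10^-0.684 = 0.2070.

0.207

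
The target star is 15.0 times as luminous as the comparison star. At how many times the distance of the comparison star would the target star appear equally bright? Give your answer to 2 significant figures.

Equal flux requires L_t/d_t² = L_c/d_c², so d_t/d_c = √(L_t/L_c)
= √(15.0) = 3.873.

3.9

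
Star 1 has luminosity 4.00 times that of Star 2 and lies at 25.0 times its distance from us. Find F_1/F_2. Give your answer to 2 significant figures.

0.0064

F = L/(4πd²), so F_1/F_2 = (L_1/L_2) / (d_1/d_2)²
= 4.00 / (25.0)² = 4.00 / 625.0 = 0.006400.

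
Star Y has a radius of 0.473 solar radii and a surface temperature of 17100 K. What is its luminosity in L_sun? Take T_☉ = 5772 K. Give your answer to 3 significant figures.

L/L_☉ = (R/R_☉)² (T/T_☉)⁴ = (0.473)² × (17100/5772)⁴
       = 0.2237 × (2.963)⁴ = 0.2237 × 77.03 = 17.23.

17.2 L_sun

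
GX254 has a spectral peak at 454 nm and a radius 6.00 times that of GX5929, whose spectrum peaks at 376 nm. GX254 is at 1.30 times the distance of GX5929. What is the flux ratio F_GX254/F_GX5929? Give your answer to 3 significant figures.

Wien's law: T_GX254/T_GX5929 = λ_GX5929/λ_GX254 = 376/454 = 0.8282.
L_GX254/L_GX5929 = (R_GX254/R_GX5929)²(T_GX254/T_GX5929)⁴ = (6.00)²(0.8282)⁴ = 16.94.
F_GX254/F_GX5929 = (L_GX254/L_GX5929)/(d_GX254/d_GX5929)² = 16.94/(1.30)² = 10.02.

10.0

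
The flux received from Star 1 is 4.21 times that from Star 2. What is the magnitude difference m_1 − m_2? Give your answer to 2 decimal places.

-1.56

m_1 − m_2 = −2.5 log₁₀(F_1/F_2) = −2.5 log₁₀(4.21) = −2.5 × (0.624) = -1.561.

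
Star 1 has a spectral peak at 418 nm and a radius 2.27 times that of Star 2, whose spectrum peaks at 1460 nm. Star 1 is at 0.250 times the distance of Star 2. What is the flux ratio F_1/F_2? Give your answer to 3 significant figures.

Wien's law: T_1/T_2 = λ_2/λ_1 = 1460/418 = 3.493.
L_1/L_2 = (R_1/R_2)²(T_1/T_2)⁴ = (2.27)²(3.493)⁴ = 766.9.
F_1/F_2 = (L_1/L_2)/(d_1/d_2)² = 766.9/(0.250)² = 1.227×10^4.

1.23×10^4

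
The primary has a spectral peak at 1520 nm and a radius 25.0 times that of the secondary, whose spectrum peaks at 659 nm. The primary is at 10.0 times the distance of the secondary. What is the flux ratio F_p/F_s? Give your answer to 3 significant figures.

0.221

Wien's law: T_p/T_s = λ_s/λ_p = 659/1520 = 0.4336.
L_p/L_s = (R_p/R_s)²(T_p/T_s)⁴ = (25.0)²(0.4336)⁴ = 22.08.
F_p/F_s = (L_p/L_s)/(d_p/d_s)² = 22.08/(10.0)² = 0.2208.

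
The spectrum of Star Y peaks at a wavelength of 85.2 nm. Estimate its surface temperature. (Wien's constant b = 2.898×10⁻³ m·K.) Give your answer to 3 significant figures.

3.40×10^4 K

T = b/λ_max = 2.898×10⁻³ / (85.2×10⁻⁹) = 3.401×10^4 K.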